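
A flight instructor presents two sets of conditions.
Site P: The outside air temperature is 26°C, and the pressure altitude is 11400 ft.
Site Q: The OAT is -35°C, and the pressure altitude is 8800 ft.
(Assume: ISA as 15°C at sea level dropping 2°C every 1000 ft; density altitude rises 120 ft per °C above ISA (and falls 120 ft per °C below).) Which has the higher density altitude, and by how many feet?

Site P: ISA temp = -7.8°C, deviation +33.8°C, DA = 11400 + 120 × 33.8 = 15456 ft.
Site Q: ISA temp = -2.6°C, deviation -32.4°C, DA = 8800 + 120 × (-32.4) = 4912 ft.
Site P is higher by 15456 − 4912 = 10544 ft.

Site P by 10544 ft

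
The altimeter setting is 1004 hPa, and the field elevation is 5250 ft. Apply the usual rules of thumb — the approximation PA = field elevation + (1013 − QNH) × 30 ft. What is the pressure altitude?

Pressure correction = (1013 − 1004) × 30 = +270 ft.
Pressure altitude = 5250 + (+270) = 5520 ft.

5520 ft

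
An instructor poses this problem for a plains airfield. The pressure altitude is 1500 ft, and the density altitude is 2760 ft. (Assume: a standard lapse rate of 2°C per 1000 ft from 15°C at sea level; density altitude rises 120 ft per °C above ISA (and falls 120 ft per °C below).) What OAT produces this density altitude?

Density altitude − pressure altitude = 2760 − 1500 = +1260 ft.
At 120 ft/°C that is an ISA deviation of 1260/120 = +10.5°C.
ISA temperature at 1500 ft = 15 − 2 × (1500/1000) = 12°C.
OAT = ISA + deviation = 12 + (+10.5) = 22.5°C.

22.5°C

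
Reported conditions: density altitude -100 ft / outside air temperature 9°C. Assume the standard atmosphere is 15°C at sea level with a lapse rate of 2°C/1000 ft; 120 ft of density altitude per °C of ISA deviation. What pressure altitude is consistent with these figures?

500 ft

DA = PA + 120 × (OAT − (15 − 2·PA/1000)) = PA + 120·OAT − 1800 + 0.24·PA = 1.24·PA + 120·OAT − 1800.
So 1.24·PA = -100 − 120 × 9 + 1800 = 620.
PA = 620 / 1.24 = 500 ft.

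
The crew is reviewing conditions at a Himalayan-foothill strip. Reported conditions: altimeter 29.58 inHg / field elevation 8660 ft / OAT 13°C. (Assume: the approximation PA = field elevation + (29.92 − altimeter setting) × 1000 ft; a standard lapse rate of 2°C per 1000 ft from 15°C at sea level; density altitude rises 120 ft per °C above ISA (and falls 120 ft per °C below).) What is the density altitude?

Pressure altitude = 8660 + (29.92 − 29.58) × 1000 = 8660 + (+340) = 9000 ft.
ISA temperature at 9000 ft = 15 − 2 × (9000/1000) = -3°C.
ISA deviation = 13 − (-3) = +16°C.
Density altitude = 9000 + 120 × (16) = 10920 ft.

10920 ft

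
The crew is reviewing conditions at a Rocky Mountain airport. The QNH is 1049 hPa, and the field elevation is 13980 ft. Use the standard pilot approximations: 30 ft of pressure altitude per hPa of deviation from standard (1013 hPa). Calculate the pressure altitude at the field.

12900 ft

Pressure correction = (1013 − 1049) × 30 = -1080 ft.
Pressure altitude = 13980 + (-1080) = 12900 ft.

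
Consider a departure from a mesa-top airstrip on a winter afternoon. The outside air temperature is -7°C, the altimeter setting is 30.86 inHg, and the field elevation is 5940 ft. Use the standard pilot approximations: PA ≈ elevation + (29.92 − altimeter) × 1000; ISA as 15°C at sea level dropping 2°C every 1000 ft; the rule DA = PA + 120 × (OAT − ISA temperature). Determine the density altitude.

3560 ft

Pressure altitude = 5940 + (29.92 − 30.86) × 1000 = 5940 + (-940) = 5000 ft.
ISA temperature at 5000 ft = 15 − 2 × (5000/1000) = 5°C.
ISA deviation = -7 − 5 = -12°C.
Density altitude = 5000 + 120 × (-12) = 3560 ft.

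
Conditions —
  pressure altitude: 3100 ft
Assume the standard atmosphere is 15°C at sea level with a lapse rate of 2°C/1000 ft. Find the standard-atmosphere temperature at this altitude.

ISA temperature = 15 − 2 × (3100/1000) = 15 − 6.2 = 8.8°C.

8.8°C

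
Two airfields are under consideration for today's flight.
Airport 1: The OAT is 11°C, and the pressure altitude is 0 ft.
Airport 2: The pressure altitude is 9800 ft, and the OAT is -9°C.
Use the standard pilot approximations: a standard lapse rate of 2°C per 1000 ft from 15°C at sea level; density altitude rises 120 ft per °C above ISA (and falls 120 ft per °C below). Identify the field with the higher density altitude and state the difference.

Airport 2 by 9752 ft

Airport 1: ISA temp = 15°C, deviation -4°C, DA = 0 + 120 × (-4) = -480 ft.
Airport 2: ISA temp = -4.6°C, deviation -4.4°C, DA = 9800 + 120 × (-4.4) = 9272 ft.
Airport 2 is higher by 9272 − (-480) = 9752 ft.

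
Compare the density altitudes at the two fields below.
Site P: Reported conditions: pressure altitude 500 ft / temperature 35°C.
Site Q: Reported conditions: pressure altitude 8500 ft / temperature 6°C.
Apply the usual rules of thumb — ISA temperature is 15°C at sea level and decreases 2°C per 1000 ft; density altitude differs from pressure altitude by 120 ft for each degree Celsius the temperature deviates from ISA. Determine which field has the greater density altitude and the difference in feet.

Site P: ISA temp = 14°C, deviation +21°C, DA = 500 + 120 × 21 = 3020 ft.
Site Q: ISA temp = -2°C, deviation +8°C, DA = 8500 + 120 × 8 = 9460 ft.
Site Q is higher by 9460 − 3020 = 6440 ft.

Site Q by 6440 ft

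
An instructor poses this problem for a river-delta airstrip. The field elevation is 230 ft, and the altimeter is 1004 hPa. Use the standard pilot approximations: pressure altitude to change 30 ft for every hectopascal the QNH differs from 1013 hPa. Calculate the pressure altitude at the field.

500 ft

Pressure correction = (1013 − 1004) × 30 = +270 ft.
Pressure altitude = 230 + (+270) = 500 ft.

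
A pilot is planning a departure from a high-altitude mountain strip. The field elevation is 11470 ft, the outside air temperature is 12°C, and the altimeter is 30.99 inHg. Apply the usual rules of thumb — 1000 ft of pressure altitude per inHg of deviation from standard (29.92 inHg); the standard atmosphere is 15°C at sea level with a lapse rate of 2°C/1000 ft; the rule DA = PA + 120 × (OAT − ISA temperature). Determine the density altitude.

12536 ft

Pressure altitude = 11470 + (29.92 − 30.99) × 1000 = 11470 + (-1070) = 10400 ft.
ISA temperature at 10400 ft = 15 − 2 × (10400/1000) = -5.8°C.
ISA deviation = 12 − (-5.8) = +17.8°C.
Density altitude = 10400 + 120 × (17.8) = 12536 ft.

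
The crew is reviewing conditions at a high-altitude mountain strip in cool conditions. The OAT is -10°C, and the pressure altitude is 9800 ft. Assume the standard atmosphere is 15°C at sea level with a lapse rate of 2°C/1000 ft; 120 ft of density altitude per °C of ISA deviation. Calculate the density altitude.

ISA temperature at 9800 ft = 15 − 2 × (9800/1000) = -4.6°C.
ISA deviation = -10 − (-4.6) = -5.4°C.
Density altitude = 9800 + 120 × (-5.4) = 9800 + (-648) = 9152 ft.

9152 ft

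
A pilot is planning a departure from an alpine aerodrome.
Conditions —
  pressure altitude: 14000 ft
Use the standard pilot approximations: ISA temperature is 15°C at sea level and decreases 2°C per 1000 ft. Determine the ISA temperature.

ISA temperature = 15 − 2 × (14000/1000) = 15 − 28 = -13°C.

-13°C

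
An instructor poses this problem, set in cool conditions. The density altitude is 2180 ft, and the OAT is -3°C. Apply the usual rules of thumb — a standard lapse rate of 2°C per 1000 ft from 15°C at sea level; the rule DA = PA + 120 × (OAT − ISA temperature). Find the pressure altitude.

DA = PA + 120 × (OAT − (15 − 2·PA/1000)) = PA + 120·OAT − 1800 + 0.24·PA = 1.24·PA + 120·OAT − 1800.
So 1.24·PA = 2180 − 120 × (-3) + 1800 = 4340.
PA = 4340 / 1.24 = 3500 ft.

3500 ft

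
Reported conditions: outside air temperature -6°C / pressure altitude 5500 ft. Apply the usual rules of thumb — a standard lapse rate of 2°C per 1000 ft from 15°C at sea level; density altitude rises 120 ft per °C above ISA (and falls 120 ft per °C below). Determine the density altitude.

4300 ft

ISA temperature at 5500 ft = 15 − 2 × (5500/1000) = 4°C.
ISA deviation = -6 − 4 = -10°C.
Density altitude = 5500 + 120 × (-10) = 5500 + (-1200) = 4300 ft.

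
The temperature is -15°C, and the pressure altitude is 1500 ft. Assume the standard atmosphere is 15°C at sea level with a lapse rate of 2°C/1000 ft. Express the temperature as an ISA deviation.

ISA-27°C

ISA temperature at 1500 ft = 15 − 2 × (1500/1000) = 12°C.
Deviation = OAT − ISA = -15 − 12 = -27°C.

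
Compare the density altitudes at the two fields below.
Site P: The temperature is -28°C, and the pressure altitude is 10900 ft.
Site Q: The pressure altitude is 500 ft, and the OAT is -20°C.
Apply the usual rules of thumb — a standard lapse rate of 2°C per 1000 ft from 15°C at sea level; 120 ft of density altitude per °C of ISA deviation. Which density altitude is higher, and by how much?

Site P by 11936 ft

Site P: ISA temp = -6.8°C, deviation -21.2°C, DA = 10900 + 120 × (-21.2) = 8356 ft.
Site Q: ISA temp = 14°C, deviation -34°C, DA = 500 + 120 × (-34) = -3580 ft.
Site P is higher by 8356 − (-3580) = 11936 ft.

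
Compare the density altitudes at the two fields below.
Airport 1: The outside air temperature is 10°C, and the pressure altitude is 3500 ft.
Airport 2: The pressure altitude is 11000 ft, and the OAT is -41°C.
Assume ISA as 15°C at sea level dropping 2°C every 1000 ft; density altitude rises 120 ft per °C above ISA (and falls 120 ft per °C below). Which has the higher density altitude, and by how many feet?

Airport 2 by 3180 ft

Airport 1: ISA temp = 8°C, deviation +2°C, DA = 3500 + 120 × 2 = 3740 ft.
Airport 2: ISA temp = -7°C, deviation -34°C, DA = 11000 + 120 × (-34) = 6920 ft.
Airport 2 is higher by 6920 − 3740 = 3180 ft.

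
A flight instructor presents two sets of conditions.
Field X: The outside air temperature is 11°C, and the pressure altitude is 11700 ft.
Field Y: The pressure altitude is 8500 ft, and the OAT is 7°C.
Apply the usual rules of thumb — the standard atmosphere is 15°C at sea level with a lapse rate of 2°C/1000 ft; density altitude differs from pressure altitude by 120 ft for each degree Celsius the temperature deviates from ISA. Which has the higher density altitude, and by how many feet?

Field X by 4448 ft

Field X: ISA temp = -8.4°C, deviation +19.4°C, DA = 11700 + 120 × 19.4 = 14028 ft.
Field Y: ISA temp = -2°C, deviation +9°C, DA = 8500 + 120 × 9 = 9580 ft.
Field X is higher by 14028 − 9580 = 4448 ft.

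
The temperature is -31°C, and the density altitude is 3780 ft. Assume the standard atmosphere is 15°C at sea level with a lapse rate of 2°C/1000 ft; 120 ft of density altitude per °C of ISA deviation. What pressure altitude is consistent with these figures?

DA = PA + 120 × (OAT − (15 − 2·PA/1000)) = PA + 120·OAT − 1800 + 0.24·PA = 1.24·PA + 120·OAT − 1800.
So 1.24·PA = 3780 − 120 × (-31) + 1800 = 9300.
PA = 9300 / 1.24 = 7500 ft.

7500 ft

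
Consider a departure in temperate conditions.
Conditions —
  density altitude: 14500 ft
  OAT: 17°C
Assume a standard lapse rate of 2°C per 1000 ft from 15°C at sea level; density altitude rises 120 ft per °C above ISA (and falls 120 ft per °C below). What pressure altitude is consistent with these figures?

DA = PA + 120 × (OAT − (15 − 2·PA/1000)) = PA + 120·OAT − 1800 + 0.24·PA = 1.24·PA + 120·OAT − 1800.
So 1.24·PA = 14500 − 120 × 17 + 1800 = 14260.
PA = 14260 / 1.24 = 11500 ft.

11500 ft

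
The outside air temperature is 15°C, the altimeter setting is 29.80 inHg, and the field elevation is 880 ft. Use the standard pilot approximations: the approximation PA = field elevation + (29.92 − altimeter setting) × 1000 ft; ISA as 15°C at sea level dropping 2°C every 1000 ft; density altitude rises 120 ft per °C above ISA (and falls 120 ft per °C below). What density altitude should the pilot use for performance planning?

Pressure altitude = 880 + (29.92 − 29.80) × 1000 = 880 + (+120) = 1000 ft.
ISA temperature at 1000 ft = 15 − 2 × (1000/1000) = 13°C.
ISA deviation = 15 − 13 = +2°C.
Density altitude = 1000 + 120 × (2) = 1240 ft.

1240 ft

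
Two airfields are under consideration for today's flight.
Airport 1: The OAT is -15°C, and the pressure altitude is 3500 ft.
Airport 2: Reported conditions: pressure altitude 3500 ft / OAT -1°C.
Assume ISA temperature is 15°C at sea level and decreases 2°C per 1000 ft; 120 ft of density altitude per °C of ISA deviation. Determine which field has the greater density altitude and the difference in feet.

Airport 2 by 1680 ft

Airport 1: ISA temp = 8°C, deviation -23°C, DA = 3500 + 120 × (-23) = 740 ft.
Airport 2: ISA temp = 8°C, deviation -9°C, DA = 3500 + 120 × (-9) = 2420 ft.
Airport 2 is higher by 2420 − 740 = 1680 ft.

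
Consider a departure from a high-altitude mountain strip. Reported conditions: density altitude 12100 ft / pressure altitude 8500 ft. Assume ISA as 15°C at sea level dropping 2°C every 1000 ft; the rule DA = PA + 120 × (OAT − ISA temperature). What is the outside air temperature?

Density altitude − pressure altitude = 12100 − 8500 = +3600 ft.
At 120 ft/°C that is an ISA deviation of 3600/120 = +30°C.
ISA temperature at 8500 ft = 15 − 2 × (8500/1000) = -2°C.
OAT = ISA + deviation = -2 + (+30) = 28°C.

28°C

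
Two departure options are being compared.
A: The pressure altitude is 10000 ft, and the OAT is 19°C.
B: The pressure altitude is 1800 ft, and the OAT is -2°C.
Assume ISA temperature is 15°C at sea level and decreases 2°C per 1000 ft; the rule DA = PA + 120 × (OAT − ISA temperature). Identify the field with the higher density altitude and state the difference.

A: ISA temp = -5°C, deviation +24°C, DA = 10000 + 120 × 24 = 12880 ft.
B: ISA temp = 11.4°C, deviation -13.4°C, DA = 1800 + 120 × (-13.4) = 192 ft.
A is higher by 12880 − 192 = 12688 ft.

A by 12688 ft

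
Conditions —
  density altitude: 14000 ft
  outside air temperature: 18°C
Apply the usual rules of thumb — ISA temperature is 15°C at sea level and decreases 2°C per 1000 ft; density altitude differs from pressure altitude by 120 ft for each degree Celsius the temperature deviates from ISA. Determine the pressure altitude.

11000 ft

DA = PA + 120 × (OAT − (15 − 2·PA/1000)) = PA + 120·OAT − 1800 + 0.24·PA = 1.24·PA + 120·OAT − 1800.
So 1.24·PA = 14000 − 120 × 18 + 1800 = 13640.
PA = 13640 / 1.24 = 11000 ft.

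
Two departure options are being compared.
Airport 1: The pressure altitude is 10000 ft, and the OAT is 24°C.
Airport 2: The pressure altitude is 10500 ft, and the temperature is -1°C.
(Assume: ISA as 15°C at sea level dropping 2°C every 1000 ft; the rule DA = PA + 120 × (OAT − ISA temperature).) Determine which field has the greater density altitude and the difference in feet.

Airport 1: ISA temp = -5°C, deviation +29°C, DA = 10000 + 120 × 29 = 13480 ft.
Airport 2: ISA temp = -6°C, deviation +5°C, DA = 10500 + 120 × 5 = 11100 ft.
Airport 1 is higher by 13480 − 11100 = 2380 ft.

Airport 1 by 2380 ft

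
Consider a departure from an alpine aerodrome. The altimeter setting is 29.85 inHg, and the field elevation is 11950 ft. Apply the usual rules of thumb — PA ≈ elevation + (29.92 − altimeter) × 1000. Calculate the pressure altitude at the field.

Pressure correction = (29.92 − 29.85) × 1000 = +70 ft.
Pressure altitude = 11950 + (+70) = 12020 ft.

12020 ft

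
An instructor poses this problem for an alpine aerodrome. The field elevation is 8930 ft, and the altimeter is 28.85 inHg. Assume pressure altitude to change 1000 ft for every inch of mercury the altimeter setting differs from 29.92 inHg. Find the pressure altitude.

10000 ft

Pressure correction = (29.92 − 28.85) × 1000 = +1070 ft.
Pressure altitude = 8930 + (+1070) = 10000 ft.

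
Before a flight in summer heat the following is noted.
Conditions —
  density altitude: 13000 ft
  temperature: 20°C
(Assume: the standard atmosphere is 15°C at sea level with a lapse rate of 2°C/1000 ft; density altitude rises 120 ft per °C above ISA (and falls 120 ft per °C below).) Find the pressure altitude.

10000 ft

DA = PA + 120 × (OAT − (15 − 2·PA/1000)) = PA + 120·OAT − 1800 + 0.24·PA = 1.24·PA + 120·OAT − 1800.
So 1.24·PA = 13000 − 120 × 20 + 1800 = 12400.
PA = 12400 / 1.24 = 10000 ft.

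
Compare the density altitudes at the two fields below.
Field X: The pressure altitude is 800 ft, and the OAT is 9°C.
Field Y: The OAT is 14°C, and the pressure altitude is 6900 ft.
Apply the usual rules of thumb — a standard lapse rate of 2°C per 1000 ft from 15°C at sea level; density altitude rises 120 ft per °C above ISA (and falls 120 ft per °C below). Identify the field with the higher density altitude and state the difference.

Field Y by 8164 ft

Field X: ISA temp = 13.4°C, deviation -4.4°C, DA = 800 + 120 × (-4.4) = 272 ft.
Field Y: ISA temp = 1.2°C, deviation +12.8°C, DA = 6900 + 120 × 12.8 = 8436 ft.
Field Y is higher by 8436 − 272 = 8164 ft.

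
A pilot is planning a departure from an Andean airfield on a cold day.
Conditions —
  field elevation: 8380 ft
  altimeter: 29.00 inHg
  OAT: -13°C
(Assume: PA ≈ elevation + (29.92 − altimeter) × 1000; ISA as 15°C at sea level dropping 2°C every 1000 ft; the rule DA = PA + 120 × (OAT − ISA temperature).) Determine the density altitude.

8172 ft

Pressure altitude = 8380 + (29.92 − 29.00) × 1000 = 8380 + (+920) = 9300 ft.
ISA temperature at 9300 ft = 15 − 2 × (9300/1000) = -3.6°C.
ISA deviation = -13 − (-3.6) = -9.4°C.
Density altitude = 9300 + 120 × (-9.4) = 8172 ft.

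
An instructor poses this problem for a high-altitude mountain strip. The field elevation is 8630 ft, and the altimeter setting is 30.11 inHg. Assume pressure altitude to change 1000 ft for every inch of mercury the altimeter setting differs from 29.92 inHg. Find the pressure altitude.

8440 ft

Pressure correction = (29.92 − 30.11) × 1000 = -190 ft.
Pressure altitude = 8630 + (-190) = 8440 ft.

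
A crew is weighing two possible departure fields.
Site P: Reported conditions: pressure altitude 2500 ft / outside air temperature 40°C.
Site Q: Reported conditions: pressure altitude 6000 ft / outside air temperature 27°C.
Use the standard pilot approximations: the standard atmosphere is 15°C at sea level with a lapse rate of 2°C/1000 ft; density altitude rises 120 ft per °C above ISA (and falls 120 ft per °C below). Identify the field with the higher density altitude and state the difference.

Site P: ISA temp = 10°C, deviation +30°C, DA = 2500 + 120 × 30 = 6100 ft.
Site Q: ISA temp = 3°C, deviation +24°C, DA = 6000 + 120 × 24 = 8880 ft.
Site Q is higher by 8880 − 6100 = 2780 ft.

Site Q by 2780 ft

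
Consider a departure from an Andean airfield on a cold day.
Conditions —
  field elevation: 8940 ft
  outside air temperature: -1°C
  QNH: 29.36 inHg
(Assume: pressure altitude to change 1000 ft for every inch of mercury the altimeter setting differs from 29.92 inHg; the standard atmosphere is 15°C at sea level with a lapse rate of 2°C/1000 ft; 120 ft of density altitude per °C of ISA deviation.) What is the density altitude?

9860 ft

Pressure altitude = 8940 + (29.92 − 29.36) × 1000 = 8940 + (+560) = 9500 ft.
ISA temperature at 9500 ft = 15 − 2 × (9500/1000) = -4°C.
ISA deviation = -1 − (-4) = +3°C.
Density altitude = 9500 + 120 × (3) = 9860 ft.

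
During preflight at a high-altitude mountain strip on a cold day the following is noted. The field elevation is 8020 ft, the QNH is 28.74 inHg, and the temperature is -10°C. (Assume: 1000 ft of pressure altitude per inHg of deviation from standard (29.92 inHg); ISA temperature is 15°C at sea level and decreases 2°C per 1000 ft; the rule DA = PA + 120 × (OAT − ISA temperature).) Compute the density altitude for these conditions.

8408 ft

Pressure altitude = 8020 + (29.92 − 28.74) × 1000 = 8020 + (+1180) = 9200 ft.
ISA temperature at 9200 ft = 15 − 2 × (9200/1000) = -3.4°C.
ISA deviation = -10 − (-3.4) = -6.6°C.
Density altitude = 9200 + 120 × (-6.6) = 8408 ft.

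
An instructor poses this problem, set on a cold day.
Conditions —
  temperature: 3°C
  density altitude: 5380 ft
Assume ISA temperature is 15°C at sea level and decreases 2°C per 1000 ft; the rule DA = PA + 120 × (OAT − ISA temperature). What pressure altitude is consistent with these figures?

DA = PA + 120 × (OAT − (15 − 2·PA/1000)) = PA + 120·OAT − 1800 + 0.24·PA = 1.24·PA + 120·OAT − 1800.
So 1.24·PA = 5380 − 120 × 3 + 1800 = 6820.
PA = 6820 / 1.24 = 5500 ft.

5500 ft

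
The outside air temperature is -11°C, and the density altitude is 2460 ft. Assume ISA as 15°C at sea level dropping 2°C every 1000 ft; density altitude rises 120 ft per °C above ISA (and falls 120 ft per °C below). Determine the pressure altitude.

DA = PA + 120 × (OAT − (15 − 2·PA/1000)) = PA + 120·OAT − 1800 + 0.24·PA = 1.24·PA + 120·OAT − 1800.
So 1.24·PA = 2460 − 120 × (-11) + 1800 = 5580.
PA = 5580 / 1.24 = 4500 ft.

4500 ft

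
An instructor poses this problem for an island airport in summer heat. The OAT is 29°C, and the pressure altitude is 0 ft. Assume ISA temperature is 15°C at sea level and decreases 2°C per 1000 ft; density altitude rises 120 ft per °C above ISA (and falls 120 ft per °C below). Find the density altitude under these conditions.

1680 ft

ISA temperature at 0 ft = 15 − 2 × (0/1000) = 15°C.
ISA deviation = 29 − 15 = +14°C.
Density altitude = 0 + 120 × (14) = 0 + (+1680) = 1680 ft.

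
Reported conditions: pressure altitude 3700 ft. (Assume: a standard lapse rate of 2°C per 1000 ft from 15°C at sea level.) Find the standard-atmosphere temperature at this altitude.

7.6°C

ISA temperature = 15 − 2 × (3700/1000) = 15 − 7.4 = 7.6°C.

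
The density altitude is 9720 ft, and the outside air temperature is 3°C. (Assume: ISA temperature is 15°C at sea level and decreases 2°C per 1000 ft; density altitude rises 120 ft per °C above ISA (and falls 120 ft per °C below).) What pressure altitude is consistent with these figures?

DA = PA + 120 × (OAT − (15 − 2·PA/1000)) = PA + 120·OAT − 1800 + 0.24·PA = 1.24·PA + 120·OAT − 1800.
So 1.24·PA = 9720 − 120 × 3 + 1800 = 11160.
PA = 11160 / 1.24 = 9000 ft.

9000 ft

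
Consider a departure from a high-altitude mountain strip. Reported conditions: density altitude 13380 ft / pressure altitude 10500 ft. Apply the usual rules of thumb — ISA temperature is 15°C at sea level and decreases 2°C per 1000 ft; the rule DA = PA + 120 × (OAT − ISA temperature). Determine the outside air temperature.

18°C

Density altitude − pressure altitude = 13380 − 10500 = +2880 ft.
At 120 ft/°C that is an ISA deviation of 2880/120 = +24°C.
ISA temperature at 10500 ft = 15 − 2 × (10500/1000) = -6°C.
OAT = ISA + deviation = -6 + (+24) = 18°C.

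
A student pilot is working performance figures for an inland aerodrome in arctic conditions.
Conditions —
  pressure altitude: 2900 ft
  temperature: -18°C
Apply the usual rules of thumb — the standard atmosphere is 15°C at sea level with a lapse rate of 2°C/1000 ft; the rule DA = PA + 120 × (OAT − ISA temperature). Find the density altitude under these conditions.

ISA temperature at 2900 ft = 15 − 2 × (2900/1000) = 9.2°C.
ISA deviation = -18 − 9.2 = -27.2°C.
Density altitude = 2900 + 120 × (-27.2) = 2900 + (-3264) = -364 ft.

-364 ft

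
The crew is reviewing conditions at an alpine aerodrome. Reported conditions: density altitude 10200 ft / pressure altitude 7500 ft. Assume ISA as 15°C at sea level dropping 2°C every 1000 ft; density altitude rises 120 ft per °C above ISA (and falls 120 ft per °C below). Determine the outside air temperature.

Density altitude − pressure altitude = 10200 − 7500 = +2700 ft.
At 120 ft/°C that is an ISA deviation of 2700/120 = +22.5°C.
ISA temperature at 7500 ft = 15 − 2 × (7500/1000) = 0°C.
OAT = ISA + deviation = 0 + (+22.5) = 22.5°C.

22.5°C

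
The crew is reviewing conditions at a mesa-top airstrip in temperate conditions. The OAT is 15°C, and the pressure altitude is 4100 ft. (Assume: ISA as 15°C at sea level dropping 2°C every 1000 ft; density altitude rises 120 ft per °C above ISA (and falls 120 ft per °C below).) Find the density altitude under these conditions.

ISA temperature at 4100 ft = 15 − 2 × (4100/1000) = 6.8°C.
ISA deviation = 15 − 6.8 = +8.2°C.
Density altitude = 4100 + 120 × (8.2) = 4100 + (+984) = 5084 ft.

5084 ft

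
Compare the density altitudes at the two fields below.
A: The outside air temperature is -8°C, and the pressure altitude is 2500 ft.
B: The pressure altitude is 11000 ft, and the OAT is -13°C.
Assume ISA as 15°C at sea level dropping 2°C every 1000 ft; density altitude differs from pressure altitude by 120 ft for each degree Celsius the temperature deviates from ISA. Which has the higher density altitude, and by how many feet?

A: ISA temp = 10°C, deviation -18°C, DA = 2500 + 120 × (-18) = 340 ft.
B: ISA temp = -7°C, deviation -6°C, DA = 11000 + 120 × (-6) = 10280 ft.
B is higher by 10280 − 340 = 9940 ft.

B by 9940 ft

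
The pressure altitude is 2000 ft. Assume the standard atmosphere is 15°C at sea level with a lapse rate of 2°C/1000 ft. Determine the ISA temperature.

ISA temperature = 15 − 2 × (2000/1000) = 15 − 4 = 11°C.

11°C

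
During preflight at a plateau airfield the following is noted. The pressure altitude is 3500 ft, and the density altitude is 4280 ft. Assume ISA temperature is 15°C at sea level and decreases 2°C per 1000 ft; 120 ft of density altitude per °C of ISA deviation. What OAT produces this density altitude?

14.5°C

Density altitude − pressure altitude = 4280 − 3500 = +780 ft.
At 120 ft/°C that is an ISA deviation of 780/120 = +6.5°C.
ISA temperature at 3500 ft = 15 − 2 × (3500/1000) = 8°C.
OAT = ISA + deviation = 8 + (+6.5) = 14.5°C.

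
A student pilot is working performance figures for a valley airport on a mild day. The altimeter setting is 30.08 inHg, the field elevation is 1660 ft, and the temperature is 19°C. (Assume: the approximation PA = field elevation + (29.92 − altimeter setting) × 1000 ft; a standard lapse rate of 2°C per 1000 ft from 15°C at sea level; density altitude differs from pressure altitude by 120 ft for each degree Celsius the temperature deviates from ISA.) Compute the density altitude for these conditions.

Pressure altitude = 1660 + (29.92 − 30.08) × 1000 = 1660 + (-160) = 1500 ft.
ISA temperature at 1500 ft = 15 − 2 × (1500/1000) = 12°C.
ISA deviation = 19 − 12 = +7°C.
Density altitude = 1500 + 120 × (7) = 2340 ft.

2340 ft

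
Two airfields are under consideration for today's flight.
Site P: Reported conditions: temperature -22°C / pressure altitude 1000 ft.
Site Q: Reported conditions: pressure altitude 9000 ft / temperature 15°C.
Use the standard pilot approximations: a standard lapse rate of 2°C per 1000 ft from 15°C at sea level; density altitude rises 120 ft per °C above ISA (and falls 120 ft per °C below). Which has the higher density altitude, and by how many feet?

Site P: ISA temp = 13°C, deviation -35°C, DA = 1000 + 120 × (-35) = -3200 ft.
Site Q: ISA temp = -3°C, deviation +18°C, DA = 9000 + 120 × 18 = 11160 ft.
Site Q is higher by 11160 − (-3200) = 14360 ft.

Site Q by 14360 ft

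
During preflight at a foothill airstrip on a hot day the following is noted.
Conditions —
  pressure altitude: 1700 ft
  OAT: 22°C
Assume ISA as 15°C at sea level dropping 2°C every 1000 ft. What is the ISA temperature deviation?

ISA temperature at 1700 ft = 15 − 2 × (1700/1000) = 11.6°C.
Deviation = OAT − ISA = 22 − 11.6 = +10.4°C.

ISA+10.4°C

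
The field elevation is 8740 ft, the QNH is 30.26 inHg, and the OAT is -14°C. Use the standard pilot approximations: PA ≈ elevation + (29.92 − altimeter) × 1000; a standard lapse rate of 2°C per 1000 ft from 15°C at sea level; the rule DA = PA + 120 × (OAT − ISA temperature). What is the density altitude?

Pressure altitude = 8740 + (29.92 − 30.26) × 1000 = 8740 + (-340) = 8400 ft.
ISA temperature at 8400 ft = 15 − 2 × (8400/1000) = -1.8°C.
ISA deviation = -14 − (-1.8) = -12.2°C.
Density altitude = 8400 + 120 × (-12.2) = 6936 ft.

6936 ft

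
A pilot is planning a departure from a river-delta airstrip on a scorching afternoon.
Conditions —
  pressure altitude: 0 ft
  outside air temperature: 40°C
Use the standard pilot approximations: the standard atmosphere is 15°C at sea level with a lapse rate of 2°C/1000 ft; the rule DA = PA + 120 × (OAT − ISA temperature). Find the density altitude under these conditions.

3000 ft

ISA temperature at 0 ft = 15 − 2 × (0/1000) = 15°C.
ISA deviation = 40 − 15 = +25°C.
Density altitude = 0 + 120 × (25) = 0 + (+3000) = 3000 ft.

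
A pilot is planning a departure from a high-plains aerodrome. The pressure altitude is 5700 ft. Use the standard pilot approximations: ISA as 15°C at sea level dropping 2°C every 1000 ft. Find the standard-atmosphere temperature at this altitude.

3.6°C

ISA temperature = 15 − 2 × (5700/1000) = 15 − 11.4 = 3.6°C.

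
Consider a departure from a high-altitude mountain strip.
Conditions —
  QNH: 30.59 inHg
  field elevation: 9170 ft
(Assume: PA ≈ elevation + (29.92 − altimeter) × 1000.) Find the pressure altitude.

Pressure correction = (29.92 − 30.59) × 1000 = -670 ft.
Pressure altitude = 9170 + (-670) = 8500 ft.

8500 ft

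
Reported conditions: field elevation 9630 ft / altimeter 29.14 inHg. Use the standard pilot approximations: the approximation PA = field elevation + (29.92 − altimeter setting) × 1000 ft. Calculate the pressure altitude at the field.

Pressure correction = (29.92 − 29.14) × 1000 = +780 ft.
Pressure altitude = 9630 + (+780) = 10410 ft.

10410 ft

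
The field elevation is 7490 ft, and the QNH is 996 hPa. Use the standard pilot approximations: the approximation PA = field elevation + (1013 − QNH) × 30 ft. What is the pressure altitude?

Pressure correction = (1013 − 996) × 30 = +510 ft.
Pressure altitude = 7490 + (+510) = 8000 ft.

8000 ft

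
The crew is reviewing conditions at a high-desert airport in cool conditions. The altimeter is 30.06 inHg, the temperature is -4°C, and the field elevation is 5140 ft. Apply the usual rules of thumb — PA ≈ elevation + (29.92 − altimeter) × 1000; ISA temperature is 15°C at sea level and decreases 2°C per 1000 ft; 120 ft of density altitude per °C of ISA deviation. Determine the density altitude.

Pressure altitude = 5140 + (29.92 − 30.06) × 1000 = 5140 + (-140) = 5000 ft.
ISA temperature at 5000 ft = 15 − 2 × (5000/1000) = 5°C.
ISA deviation = -4 − 5 = -9°C.
Density altitude = 5000 + 120 × (-9) = 3920 ft.

3920 ft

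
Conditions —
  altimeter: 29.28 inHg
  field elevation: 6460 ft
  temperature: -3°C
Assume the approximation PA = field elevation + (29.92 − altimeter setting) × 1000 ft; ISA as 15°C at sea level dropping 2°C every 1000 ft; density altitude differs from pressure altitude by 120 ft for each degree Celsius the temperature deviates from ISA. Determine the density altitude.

6644 ft

Pressure altitude = 6460 + (29.92 − 29.28) × 1000 = 6460 + (+640) = 7100 ft.
ISA temperature at 7100 ft = 15 − 2 × (7100/1000) = 0.8°C.
ISA deviation = -3 − 0.8 = -3.8°C.
Density altitude = 7100 + 120 × (-3.8) = 6644 ft.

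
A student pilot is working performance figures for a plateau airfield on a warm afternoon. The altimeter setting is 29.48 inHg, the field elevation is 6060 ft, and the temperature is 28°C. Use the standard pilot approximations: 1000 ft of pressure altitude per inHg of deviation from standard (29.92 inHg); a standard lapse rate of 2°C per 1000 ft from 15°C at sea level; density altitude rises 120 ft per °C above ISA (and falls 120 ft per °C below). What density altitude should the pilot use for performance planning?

Pressure altitude = 6060 + (29.92 − 29.48) × 1000 = 6060 + (+440) = 6500 ft.
ISA temperature at 6500 ft = 15 − 2 × (6500/1000) = 2°C.
ISA deviation = 28 − 2 = +26°C.
Density altitude = 6500 + 120 × (26) = 9620 ft.

9620 ft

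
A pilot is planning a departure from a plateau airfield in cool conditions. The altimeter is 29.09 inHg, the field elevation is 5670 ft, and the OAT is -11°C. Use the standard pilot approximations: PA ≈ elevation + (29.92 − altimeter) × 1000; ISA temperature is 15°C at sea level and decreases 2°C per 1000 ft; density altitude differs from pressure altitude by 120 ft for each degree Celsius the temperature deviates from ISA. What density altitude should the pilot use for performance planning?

Pressure altitude = 5670 + (29.92 − 29.09) × 1000 = 5670 + (+830) = 6500 ft.
ISA temperature at 6500 ft = 15 − 2 × (6500/1000) = 2°C.
ISA deviation = -11 − 2 = -13°C.
Density altitude = 6500 + 120 × (-13) = 4940 ft.

4940 ft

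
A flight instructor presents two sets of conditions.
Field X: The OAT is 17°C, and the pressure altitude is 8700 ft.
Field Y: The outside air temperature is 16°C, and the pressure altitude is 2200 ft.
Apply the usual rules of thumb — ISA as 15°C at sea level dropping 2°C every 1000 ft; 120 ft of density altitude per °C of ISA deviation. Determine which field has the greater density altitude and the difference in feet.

Field X by 8180 ft

Field X: ISA temp = -2.4°C, deviation +19.4°C, DA = 8700 + 120 × 19.4 = 11028 ft.
Field Y: ISA temp = 10.6°C, deviation +5.4°C, DA = 2200 + 120 × 5.4 = 2848 ft.
Field X is higher by 11028 − 2848 = 8180 ft.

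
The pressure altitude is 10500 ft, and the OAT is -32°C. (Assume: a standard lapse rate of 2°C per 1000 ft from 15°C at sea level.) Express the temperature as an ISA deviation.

ISA temperature at 10500 ft = 15 − 2 × (10500/1000) = -6°C.
Deviation = OAT − ISA = -32 − (-6) = -26°C.

ISA-26°C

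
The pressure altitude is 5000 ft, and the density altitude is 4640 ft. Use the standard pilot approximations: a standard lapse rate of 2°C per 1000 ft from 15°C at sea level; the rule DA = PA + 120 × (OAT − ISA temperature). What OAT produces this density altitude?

2°C

Density altitude − pressure altitude = 4640 − 5000 = -360 ft.
At 120 ft/°C that is an ISA deviation of -360/120 = -3°C.
ISA temperature at 5000 ft = 15 − 2 × (5000/1000) = 5°C.
OAT = ISA + deviation = 5 + (-3) = 2°C.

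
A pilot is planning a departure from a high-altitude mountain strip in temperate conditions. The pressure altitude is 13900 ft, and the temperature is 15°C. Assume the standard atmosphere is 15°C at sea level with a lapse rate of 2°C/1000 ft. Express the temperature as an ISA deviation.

ISA+27.8°C

ISA temperature at 13900 ft = 15 − 2 × (13900/1000) = -12.8°C.
Deviation = OAT − ISA = 15 − (-12.8) = +27.8°C.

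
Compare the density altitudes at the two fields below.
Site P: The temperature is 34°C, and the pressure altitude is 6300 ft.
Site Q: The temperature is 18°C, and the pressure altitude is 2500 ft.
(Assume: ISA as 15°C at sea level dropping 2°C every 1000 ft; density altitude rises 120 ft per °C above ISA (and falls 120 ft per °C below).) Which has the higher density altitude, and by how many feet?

Site P: ISA temp = 2.4°C, deviation +31.6°C, DA = 6300 + 120 × 31.6 = 10092 ft.
Site Q: ISA temp = 10°C, deviation +8°C, DA = 2500 + 120 × 8 = 3460 ft.
Site P is higher by 10092 − 3460 = 6632 ft.

Site P by 6632 ft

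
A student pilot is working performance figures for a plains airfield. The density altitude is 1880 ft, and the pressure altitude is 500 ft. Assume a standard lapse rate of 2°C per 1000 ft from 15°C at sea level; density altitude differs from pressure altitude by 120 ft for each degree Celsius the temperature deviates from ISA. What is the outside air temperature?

25.5°C

Density altitude − pressure altitude = 1880 − 500 = +1380 ft.
At 120 ft/°C that is an ISA deviation of 1380/120 = +11.5°C.
ISA temperature at 500 ft = 15 − 2 × (500/1000) = 14°C.
OAT = ISA + deviation = 14 + (+11.5) = 25.5°C.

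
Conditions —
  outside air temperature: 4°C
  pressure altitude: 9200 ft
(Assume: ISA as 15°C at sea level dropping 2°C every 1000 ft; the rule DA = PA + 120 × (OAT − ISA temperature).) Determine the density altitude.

ISA temperature at 9200 ft = 15 − 2 × (9200/1000) = -3.4°C.
ISA deviation = 4 − (-3.4) = +7.4°C.
Density altitude = 9200 + 120 × (7.4) = 9200 + (+888) = 10088 ft.

10088 ft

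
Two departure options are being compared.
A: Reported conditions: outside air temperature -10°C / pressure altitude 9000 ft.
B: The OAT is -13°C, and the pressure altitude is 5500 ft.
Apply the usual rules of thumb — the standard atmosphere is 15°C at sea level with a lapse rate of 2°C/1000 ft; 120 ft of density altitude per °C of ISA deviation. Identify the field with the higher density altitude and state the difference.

A by 4700 ft

A: ISA temp = -3°C, deviation -7°C, DA = 9000 + 120 × (-7) = 8160 ft.
B: ISA temp = 4°C, deviation -17°C, DA = 5500 + 120 × (-17) = 3460 ft.
A is higher by 8160 − 3460 = 4700 ft.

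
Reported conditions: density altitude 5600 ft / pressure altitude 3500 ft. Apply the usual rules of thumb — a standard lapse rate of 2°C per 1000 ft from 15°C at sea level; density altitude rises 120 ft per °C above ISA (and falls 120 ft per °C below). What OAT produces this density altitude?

Density altitude − pressure altitude = 5600 − 3500 = +2100 ft.
At 120 ft/°C that is an ISA deviation of 2100/120 = +17.5°C.
ISA temperature at 3500 ft = 15 − 2 × (3500/1000) = 8°C.
OAT = ISA + deviation = 8 + (+17.5) = 25.5°C.

25.5°C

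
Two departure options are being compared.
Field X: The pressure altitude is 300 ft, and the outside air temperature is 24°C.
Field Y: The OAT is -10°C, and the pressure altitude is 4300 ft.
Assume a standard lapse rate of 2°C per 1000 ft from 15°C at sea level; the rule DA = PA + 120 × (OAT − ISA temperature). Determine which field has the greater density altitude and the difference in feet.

Field X: ISA temp = 14.4°C, deviation +9.6°C, DA = 300 + 120 × 9.6 = 1452 ft.
Field Y: ISA temp = 6.4°C, deviation -16.4°C, DA = 4300 + 120 × (-16.4) = 2332 ft.
Field Y is higher by 2332 − 1452 = 880 ft.

Field Y by 880 ft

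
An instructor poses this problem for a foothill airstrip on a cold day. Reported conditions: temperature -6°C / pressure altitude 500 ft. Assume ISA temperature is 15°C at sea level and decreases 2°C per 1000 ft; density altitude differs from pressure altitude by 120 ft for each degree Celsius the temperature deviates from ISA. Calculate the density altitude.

-1900 ft

ISA temperature at 500 ft = 15 − 2 × (500/1000) = 14°C.
ISA deviation = -6 − 14 = -20°C.
Density altitude = 500 + 120 × (-20) = 500 + (-2400) = -1900 ft.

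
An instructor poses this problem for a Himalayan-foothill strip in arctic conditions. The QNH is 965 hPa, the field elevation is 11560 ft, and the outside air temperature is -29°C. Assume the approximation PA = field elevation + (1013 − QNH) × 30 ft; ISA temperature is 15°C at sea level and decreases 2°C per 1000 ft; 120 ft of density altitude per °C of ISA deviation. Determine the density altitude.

Pressure altitude = 11560 + (1013 − 965) × 30 = 11560 + (+1440) = 13000 ft.
ISA temperature at 13000 ft = 15 − 2 × (13000/1000) = -11°C.
ISA deviation = -29 − (-11) = -18°C.
Density altitude = 13000 + 120 × (-18) = 10840 ft.

10840 ft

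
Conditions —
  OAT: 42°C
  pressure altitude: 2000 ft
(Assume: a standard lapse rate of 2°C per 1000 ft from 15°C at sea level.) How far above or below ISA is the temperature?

ISA temperature at 2000 ft = 15 − 2 × (2000/1000) = 11°C.
Deviation = OAT − ISA = 42 − 11 = +31°C.

ISA+31°C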